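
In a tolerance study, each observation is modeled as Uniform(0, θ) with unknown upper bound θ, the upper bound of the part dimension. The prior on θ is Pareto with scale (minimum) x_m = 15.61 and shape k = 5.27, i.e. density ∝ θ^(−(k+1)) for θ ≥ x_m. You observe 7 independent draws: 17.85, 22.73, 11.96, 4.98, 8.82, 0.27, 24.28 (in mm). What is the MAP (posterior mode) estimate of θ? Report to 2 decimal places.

A Pareto(scale x_m, shape k) prior on the upper bound θ of Uniform(0, θ) is conjugate: posterior is Pareto(max(x_m, max xᵢ), k + n).
Sample maximum = 24.28; prior scale x_m = 15.61 → posterior scale = max = 24.28.
Posterior shape = 5.27 + 7 = 12.27.
The Pareto density is decreasing on [x_m, ∞), so the mode is x_m = 24.28.

24.28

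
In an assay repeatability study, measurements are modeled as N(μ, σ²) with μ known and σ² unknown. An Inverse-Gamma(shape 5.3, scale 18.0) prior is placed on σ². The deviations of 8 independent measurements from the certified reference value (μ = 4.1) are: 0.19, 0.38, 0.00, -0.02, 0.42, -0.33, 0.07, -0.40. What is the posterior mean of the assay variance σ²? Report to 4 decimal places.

2.2067

With known mean μ and an Inverse-Gamma(α, β) prior on σ², the Normal likelihood is conjugate: posterior is Inv-Gamma(α + n/2, β + Σ(xᵢ−μ)²/2).
Σ(xᵢ−μ)² = (0.19)² + (0.38)² + (0.00)² + (-0.02)² + (0.42)² + (-0.33)² + (0.07)² + (-0.40)² = 0.6311.
Posterior: Inv-Gamma(5.3 + 8/2, 18.0 + 0.6311/2) = Inv-Gamma(9.30, 18.31555).
E[σ²|data] = β/(α−1) = 18.31555/8.30 = 2.2067.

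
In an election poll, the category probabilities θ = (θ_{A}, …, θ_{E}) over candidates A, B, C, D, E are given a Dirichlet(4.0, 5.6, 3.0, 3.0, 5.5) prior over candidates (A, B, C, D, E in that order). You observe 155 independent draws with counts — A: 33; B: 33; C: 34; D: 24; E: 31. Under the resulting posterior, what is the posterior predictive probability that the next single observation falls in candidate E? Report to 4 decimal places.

The Dirichlet prior is conjugate to the Multinomial likelihood: each posterior αⱼ = prior αⱼ + observed count nⱼ.
Posterior concentration: (37.0, 38.6, 37.0, 27.0, 36.5), total = 176.1.
P(next = E | data) = α_{E}/Σα = 0.2073.

0.2073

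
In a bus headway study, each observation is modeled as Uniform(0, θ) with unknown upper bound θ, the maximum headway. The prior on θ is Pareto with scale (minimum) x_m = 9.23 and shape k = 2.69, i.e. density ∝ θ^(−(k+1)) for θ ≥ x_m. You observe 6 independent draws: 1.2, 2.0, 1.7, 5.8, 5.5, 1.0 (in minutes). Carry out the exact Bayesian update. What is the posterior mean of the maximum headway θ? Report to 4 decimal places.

10.4303

A Pareto(scale x_m, shape k) prior on the upper bound θ of Uniform(0, θ) is conjugate: posterior is Pareto(max(x_m, max xᵢ), k + n).
Sample maximum = 5.8; prior scale x_m = 9.23 → posterior scale = max = 9.23.
Posterior shape = 2.69 + 6 = 8.69.
E[θ|data] = k·x_m/(k−1) = 8.69·9.23/7.69 = 10.4303.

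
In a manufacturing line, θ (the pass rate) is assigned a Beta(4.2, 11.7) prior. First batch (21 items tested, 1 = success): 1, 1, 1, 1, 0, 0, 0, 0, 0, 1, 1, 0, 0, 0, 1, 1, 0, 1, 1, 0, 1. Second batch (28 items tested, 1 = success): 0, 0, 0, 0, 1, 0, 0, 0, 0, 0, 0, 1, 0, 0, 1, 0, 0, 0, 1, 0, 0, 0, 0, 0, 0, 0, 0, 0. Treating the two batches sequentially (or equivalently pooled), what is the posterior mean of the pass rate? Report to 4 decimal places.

The Beta prior is conjugate to a Binomial/Bernoulli likelihood; the update adds successes to α and failures to β.
After batch 1: Beta(4.2+11, 11.7+10) = Beta(15.2, 21.7).
After batch 2: Beta(15.2+4, 21.7+24) = Beta(19.2, 45.7).
Posterior mean = α/(α+β) = 19.2/64.9 = 0.2958.

0.2958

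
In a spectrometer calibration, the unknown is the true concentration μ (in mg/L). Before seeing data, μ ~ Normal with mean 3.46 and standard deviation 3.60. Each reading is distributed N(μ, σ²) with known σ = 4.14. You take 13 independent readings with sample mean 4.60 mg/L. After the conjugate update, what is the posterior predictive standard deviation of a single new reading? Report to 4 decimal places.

4.2821

For Normal data with known variance σ², a Normal(μ₀, σ₀²) prior on μ is conjugate. Posterior precision = 1/σ₀² + n/σ²; posterior mean is the precision-weighted average of μ₀ and x̄.
σ₀² = 3.60² = 12.96, σ² = 4.14² = 17.1396; σ² + n·σ₀² = 17.1396 + 13·12.96 = 185.6196.
Posterior precision = 1/σ₀² + n/σ² = 1/12.96 + 13/17.1396 = (σ² + n·σ₀²)/(σ₀²σ²) = 185.6196/(12.96·17.1396); posterior variance σₙ² = σ₀²σ²/(σ² + n·σ₀²) = 12.96·17.1396/185.6196 = 1.196691.
Predictive variance for one new observation = σₙ² + σ² = 12.96·17.1396/185.6196 + 17.1396 = σ²·(σ₀² + 185.6196)/185.6196 = 17.1396·198.5796/185.6196 = 18.336291; SD = √(17.1396·198.5796/185.6196) = 4.2821.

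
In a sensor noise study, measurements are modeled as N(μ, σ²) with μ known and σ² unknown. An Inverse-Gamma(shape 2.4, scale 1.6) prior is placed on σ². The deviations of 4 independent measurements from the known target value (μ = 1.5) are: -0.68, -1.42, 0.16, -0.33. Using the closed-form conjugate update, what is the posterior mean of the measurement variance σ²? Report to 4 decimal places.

With known mean μ and an Inverse-Gamma(α, β) prior on σ², the Normal likelihood is conjugate: posterior is Inv-Gamma(α + n/2, β + Σ(xᵢ−μ)²/2).
Σ(xᵢ−μ)² = (-0.68)² + (-1.42)² + (0.16)² + (-0.33)² = 2.6133.
Posterior: Inv-Gamma(2.4 + 4/2, 1.6 + 2.6133/2) = Inv-Gamma(4.40, 2.90665).
E[σ²|data] = β/(α−1) = 2.90665/3.40 = 0.8549.

0.8549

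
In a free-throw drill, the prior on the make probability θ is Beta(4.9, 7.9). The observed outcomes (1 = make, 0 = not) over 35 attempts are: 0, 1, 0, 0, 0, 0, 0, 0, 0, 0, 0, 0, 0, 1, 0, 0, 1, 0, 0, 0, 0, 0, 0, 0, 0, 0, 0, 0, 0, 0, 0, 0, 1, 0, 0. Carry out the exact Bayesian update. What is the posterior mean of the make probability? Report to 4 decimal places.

The Beta prior is conjugate to a Binomial/Bernoulli likelihood; the update adds successes to α and failures to β.
Posterior: Beta(α+k, β+n−k) = Beta(4.9+4, 7.9+31) = Beta(8.9, 38.9).
Posterior mean = α/(α+β) = 8.9/47.8 = 0.1862.

0.1862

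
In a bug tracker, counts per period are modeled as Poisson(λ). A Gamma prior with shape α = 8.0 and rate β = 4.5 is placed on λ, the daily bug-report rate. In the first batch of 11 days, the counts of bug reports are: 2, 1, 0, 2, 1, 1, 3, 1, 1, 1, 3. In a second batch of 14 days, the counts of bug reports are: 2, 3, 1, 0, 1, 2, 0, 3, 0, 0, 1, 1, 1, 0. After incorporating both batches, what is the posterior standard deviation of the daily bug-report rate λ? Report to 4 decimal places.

0.2117

With a Gamma(shape α, rate β) prior, the Poisson likelihood is conjugate: the posterior is Gamma(α + ΣXᵢ, β + n).
Batch 1: sum of counts S = 16 over n = 11 days.
After batch 1: Gamma(α+S, β+n) = Gamma(8.0+16, 4.5+11) = Gamma(24.0, 15.5).
Batch 2: sum of counts S = 15 over n = 14 days.
After batch 2: Gamma(α+S, β+n) = Gamma(24.0+15, 15.5+14) = Gamma(39.0, 29.5).
SD = √α/β = √39.0/29.5 = 0.2117.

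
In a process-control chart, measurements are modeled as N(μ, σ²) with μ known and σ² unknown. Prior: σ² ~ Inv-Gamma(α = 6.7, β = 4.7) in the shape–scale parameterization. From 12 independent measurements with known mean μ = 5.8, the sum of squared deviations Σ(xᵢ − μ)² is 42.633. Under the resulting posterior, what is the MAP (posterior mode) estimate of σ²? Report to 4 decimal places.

1.8990

With known mean μ and an Inverse-Gamma(α, β) prior on σ², the Normal likelihood is conjugate: posterior is Inv-Gamma(α + n/2, β + Σ(xᵢ−μ)²/2).
Posterior: Inv-Gamma(6.7 + 12/2, 4.7 + 42.633/2) = Inv-Gamma(12.70, 26.0165).
Mode = β/(α+1) = 26.0165/13.70 = 1.8990.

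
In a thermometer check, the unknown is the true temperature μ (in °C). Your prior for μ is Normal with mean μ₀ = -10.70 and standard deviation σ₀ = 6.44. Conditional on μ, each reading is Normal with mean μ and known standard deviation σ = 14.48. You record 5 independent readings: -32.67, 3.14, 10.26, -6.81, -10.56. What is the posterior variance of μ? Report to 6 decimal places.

20.851284

For Normal data with known variance σ², a Normal(μ₀, σ₀²) prior on μ is conjugate. Posterior precision = 1/σ₀² + n/σ²; posterior mean is the precision-weighted average of μ₀ and x̄.
σ₀² = 6.44² = 41.4736, σ² = 14.48² = 209.6704; σ² + n·σ₀² = 209.6704 + 5·41.4736 = 417.0384.
Posterior precision = 1/σ₀² + n/σ² = 1/41.4736 + 5/209.6704 = (σ² + n·σ₀²)/(σ₀²σ²) = 417.0384/(41.4736·209.6704); posterior variance σₙ² = σ₀²σ²/(σ² + n·σ₀²) = 41.4736·209.6704/417.0384 = 20.851284.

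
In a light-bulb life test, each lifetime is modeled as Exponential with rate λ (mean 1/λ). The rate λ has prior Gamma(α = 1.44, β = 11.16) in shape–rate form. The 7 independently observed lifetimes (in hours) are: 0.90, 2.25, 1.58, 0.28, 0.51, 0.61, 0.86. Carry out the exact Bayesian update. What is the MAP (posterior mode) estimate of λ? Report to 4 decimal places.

With a Gamma(shape α, rate β) prior on the exponential rate λ, the posterior after n observations with total T = Σxᵢ is Gamma(α+n, β+T).
Sum of observations T = 6.99 hours; n = 7.
Posterior: Gamma(1.44+7, 11.16+6.99) = Gamma(8.44, 18.15).
Mode = (α−1)/β = 0.4099.

0.4099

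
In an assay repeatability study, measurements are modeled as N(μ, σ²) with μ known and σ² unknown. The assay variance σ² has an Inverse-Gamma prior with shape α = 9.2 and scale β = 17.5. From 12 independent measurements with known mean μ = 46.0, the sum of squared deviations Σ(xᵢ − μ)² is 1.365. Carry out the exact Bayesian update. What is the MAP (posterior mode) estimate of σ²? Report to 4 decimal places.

With known mean μ and an Inverse-Gamma(α, β) prior on σ², the Normal likelihood is conjugate: posterior is Inv-Gamma(α + n/2, β + Σ(xᵢ−μ)²/2).
Posterior: Inv-Gamma(9.2 + 12/2, 17.5 + 1.365/2) = Inv-Gamma(15.20, 18.1825).
Mode = β/(α+1) = 18.1825/16.20 = 1.1224.

1.1224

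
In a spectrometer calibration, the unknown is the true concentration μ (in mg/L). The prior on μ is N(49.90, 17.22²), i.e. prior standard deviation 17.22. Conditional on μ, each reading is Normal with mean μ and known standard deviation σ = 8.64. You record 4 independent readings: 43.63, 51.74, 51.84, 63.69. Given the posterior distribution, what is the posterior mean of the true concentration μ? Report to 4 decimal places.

52.5577

For Normal data with known variance σ², a Normal(μ₀, σ₀²) prior on μ is conjugate. Posterior precision = 1/σ₀² + n/σ²; posterior mean is the precision-weighted average of μ₀ and x̄.
Σxᵢ = 43.63 + 51.74 + 51.84 + 63.69 = 210.9, so n·x̄ = 210.9.
σ₀² = 17.22² = 296.5284, σ² = 8.64² = 74.6496; σ² + n·σ₀² = 74.6496 + 4·296.5284 = 1260.7632.
Posterior mean = (μ₀/σ₀² + n·x̄/σ²)/(1/σ₀² + n/σ²) = (σ²·μ₀ + σ₀²·n·x̄)/(σ² + n·σ₀²) = (74.6496·49.90 + 296.5284·210.9)/1260.7632 = 66262.8546/1260.7632 = 52.5577.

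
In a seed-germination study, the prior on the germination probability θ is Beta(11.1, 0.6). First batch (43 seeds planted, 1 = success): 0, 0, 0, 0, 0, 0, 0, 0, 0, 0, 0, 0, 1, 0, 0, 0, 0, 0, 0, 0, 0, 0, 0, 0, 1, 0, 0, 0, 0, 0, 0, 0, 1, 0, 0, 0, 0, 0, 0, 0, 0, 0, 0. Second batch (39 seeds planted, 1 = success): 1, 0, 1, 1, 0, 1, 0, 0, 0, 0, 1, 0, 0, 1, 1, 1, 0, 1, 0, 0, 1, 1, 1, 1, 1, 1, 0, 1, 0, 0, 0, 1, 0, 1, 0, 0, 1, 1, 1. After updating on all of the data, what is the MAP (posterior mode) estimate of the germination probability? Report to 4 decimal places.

0.3719

The Beta prior is conjugate to a Binomial/Bernoulli likelihood; the update adds successes to α and failures to β.
After batch 1: Beta(11.1+3, 0.6+40) = Beta(14.1, 40.6).
After batch 2: Beta(14.1+21, 40.6+18) = Beta(35.1, 58.6).
Mode of Beta(a,b) for a,b>1 is (a−1)/(a+b−2) = 34.1/91.7 = 0.3719.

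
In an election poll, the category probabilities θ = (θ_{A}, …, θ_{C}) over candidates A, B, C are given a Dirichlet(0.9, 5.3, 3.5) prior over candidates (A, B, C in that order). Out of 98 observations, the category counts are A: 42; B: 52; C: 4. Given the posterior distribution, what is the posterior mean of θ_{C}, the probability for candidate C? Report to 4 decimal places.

The Dirichlet prior is conjugate to the Multinomial likelihood: each posterior αⱼ = prior αⱼ + observed count nⱼ.
Posterior concentration: (42.9, 57.3, 7.5), total = 107.7.
E[θ_{C}|data] = α_{C}/Σα = 7.5/107.7 = 0.0696.

0.0696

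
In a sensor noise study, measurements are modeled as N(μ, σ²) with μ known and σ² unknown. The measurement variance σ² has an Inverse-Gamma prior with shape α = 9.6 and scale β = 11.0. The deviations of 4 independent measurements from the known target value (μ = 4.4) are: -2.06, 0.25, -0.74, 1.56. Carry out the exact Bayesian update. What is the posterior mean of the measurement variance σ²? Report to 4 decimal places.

1.3815

With known mean μ and an Inverse-Gamma(α, β) prior on σ², the Normal likelihood is conjugate: posterior is Inv-Gamma(α + n/2, β + Σ(xᵢ−μ)²/2).
Σ(xᵢ−μ)² = (-2.06)² + (0.25)² + (-0.74)² + (1.56)² = 7.2873.
Posterior: Inv-Gamma(9.6 + 4/2, 11.0 + 7.2873/2) = Inv-Gamma(11.60, 14.64365).
E[σ²|data] = β/(α−1) = 14.64365/10.60 = 1.3815.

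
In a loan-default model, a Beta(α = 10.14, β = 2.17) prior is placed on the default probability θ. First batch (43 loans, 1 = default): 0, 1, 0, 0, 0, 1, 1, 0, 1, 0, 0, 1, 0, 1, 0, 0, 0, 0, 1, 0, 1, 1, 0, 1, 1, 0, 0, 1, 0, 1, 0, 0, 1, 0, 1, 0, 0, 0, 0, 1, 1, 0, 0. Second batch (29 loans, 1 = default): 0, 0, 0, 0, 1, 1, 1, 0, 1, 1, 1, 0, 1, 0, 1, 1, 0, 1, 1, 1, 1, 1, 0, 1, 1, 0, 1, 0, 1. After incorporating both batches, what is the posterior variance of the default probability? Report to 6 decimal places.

The Beta prior is conjugate to a Binomial/Bernoulli likelihood; the update adds successes to α and failures to β.
After batch 1: Beta(10.14+17, 2.17+26) = Beta(27.14, 28.17).
After batch 2: Beta(27.14+18, 28.17+11) = Beta(45.14, 39.17).
Var = αβ/((α+β)²(α+β+1)) = 45.14·39.17/(84.31²·85.31) = 0.002916.

0.002916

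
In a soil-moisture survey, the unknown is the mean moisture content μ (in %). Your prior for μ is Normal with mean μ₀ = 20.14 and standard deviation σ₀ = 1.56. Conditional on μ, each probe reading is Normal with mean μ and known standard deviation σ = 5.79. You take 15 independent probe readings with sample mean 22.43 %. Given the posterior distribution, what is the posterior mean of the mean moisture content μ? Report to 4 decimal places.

21.3337

For Normal data with known variance σ², a Normal(μ₀, σ₀²) prior on μ is conjugate. Posterior precision = 1/σ₀² + n/σ²; posterior mean is the precision-weighted average of μ₀ and x̄.
n·x̄ = 15·22.43 = 336.45.
σ₀² = 1.56² = 2.4336, σ² = 5.79² = 33.5241; σ² + n·σ₀² = 33.5241 + 15·2.4336 = 70.0281.
Posterior mean = (μ₀/σ₀² + n·x̄/σ²)/(1/σ₀² + n/σ²) = (σ²·μ₀ + σ₀²·n·x̄)/(σ² + n·σ₀²) = (33.5241·20.14 + 2.4336·336.45)/70.0281 = 1493.960094/70.0281 = 21.3337.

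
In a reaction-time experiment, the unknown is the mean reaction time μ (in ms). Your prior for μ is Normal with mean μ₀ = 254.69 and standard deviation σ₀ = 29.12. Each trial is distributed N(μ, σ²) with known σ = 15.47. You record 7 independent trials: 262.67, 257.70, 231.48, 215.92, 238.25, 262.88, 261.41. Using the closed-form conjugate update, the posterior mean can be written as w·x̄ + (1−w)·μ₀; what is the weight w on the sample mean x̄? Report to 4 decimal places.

For Normal data with known variance σ², a Normal(μ₀, σ₀²) prior on μ is conjugate. Posterior precision = 1/σ₀² + n/σ²; posterior mean is the precision-weighted average of μ₀ and x̄.
σ₀² = 29.12² = 847.9744, σ² = 15.47² = 239.3209. Prior precision 1/σ₀² = 1/847.9744; data precision n/σ² = 7/239.3209.
w = (n/σ²)/(1/σ₀² + n/σ²) = n·σ₀²/(σ² + n·σ₀²) = 7·847.9744/(239.3209 + 7·847.9744) = 5935.8208/6175.1417 = 0.9612.

0.9612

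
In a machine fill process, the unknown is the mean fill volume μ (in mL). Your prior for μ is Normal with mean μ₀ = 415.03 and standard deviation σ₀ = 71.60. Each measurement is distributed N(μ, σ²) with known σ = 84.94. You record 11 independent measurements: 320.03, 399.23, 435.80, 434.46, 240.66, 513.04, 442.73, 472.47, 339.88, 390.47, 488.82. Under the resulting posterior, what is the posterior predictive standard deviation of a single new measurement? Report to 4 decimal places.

For Normal data with known variance σ², a Normal(μ₀, σ₀²) prior on μ is conjugate. Posterior precision = 1/σ₀² + n/σ²; posterior mean is the precision-weighted average of μ₀ and x̄.
σ₀² = 71.60² = 5126.56, σ² = 84.94² = 7214.8036; σ² + n·σ₀² = 7214.8036 + 11·5126.56 = 63606.9636.
Posterior precision = 1/σ₀² + n/σ² = 1/5126.56 + 11/7214.8036 = (σ² + n·σ₀²)/(σ₀²σ²) = 63606.9636/(5126.56·7214.8036); posterior variance σₙ² = σ₀²σ²/(σ² + n·σ₀²) = 5126.56·7214.8036/63606.9636 = 581.494878.
Predictive variance for one new observation = σₙ² + σ² = 5126.56·7214.8036/63606.9636 + 7214.8036 = σ²·(σ₀² + 63606.9636)/63606.9636 = 7214.8036·68733.5236/63606.9636 = 7796.298478; SD = √(7214.8036·68733.5236/63606.9636) = 88.2967.

88.2967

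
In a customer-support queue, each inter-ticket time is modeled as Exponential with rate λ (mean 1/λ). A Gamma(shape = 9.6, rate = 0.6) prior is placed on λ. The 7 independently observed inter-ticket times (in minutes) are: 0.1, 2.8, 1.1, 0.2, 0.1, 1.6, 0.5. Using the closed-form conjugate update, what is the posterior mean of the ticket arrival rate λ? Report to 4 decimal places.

With a Gamma(shape α, rate β) prior on the exponential rate λ, the posterior after n observations with total T = Σxᵢ is Gamma(α+n, β+T).
Sum of observations T = 6.4 minutes; n = 7.
Posterior: Gamma(9.6+7, 0.6+6.4) = Gamma(16.6, 7.0).
Posterior mean of λ = α/β = 16.6/7.0 = 2.3714.

2.3714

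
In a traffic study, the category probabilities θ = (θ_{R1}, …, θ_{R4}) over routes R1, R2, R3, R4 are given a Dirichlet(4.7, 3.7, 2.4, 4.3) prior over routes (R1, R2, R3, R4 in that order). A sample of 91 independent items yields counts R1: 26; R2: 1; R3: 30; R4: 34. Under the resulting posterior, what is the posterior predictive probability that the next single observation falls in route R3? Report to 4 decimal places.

0.3054

The Dirichlet prior is conjugate to the Multinomial likelihood: each posterior αⱼ = prior αⱼ + observed count nⱼ.
Posterior concentration: (30.7, 4.7, 32.4, 38.3), total = 106.1.
P(next = R3 | data) = α_{R3}/Σα = 0.3054.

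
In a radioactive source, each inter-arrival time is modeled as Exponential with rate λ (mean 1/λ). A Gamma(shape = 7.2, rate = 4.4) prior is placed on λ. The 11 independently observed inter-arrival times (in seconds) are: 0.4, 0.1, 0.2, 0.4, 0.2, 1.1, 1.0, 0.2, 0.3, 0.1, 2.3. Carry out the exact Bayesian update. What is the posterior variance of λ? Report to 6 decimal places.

0.158966

With a Gamma(shape α, rate β) prior on the exponential rate λ, the posterior after n observations with total T = Σxᵢ is Gamma(α+n, β+T).
Sum of observations T = 6.3 seconds; n = 11.
Posterior: Gamma(7.2+11, 4.4+6.3) = Gamma(18.2, 10.7).
Var = α/β² = 0.158966.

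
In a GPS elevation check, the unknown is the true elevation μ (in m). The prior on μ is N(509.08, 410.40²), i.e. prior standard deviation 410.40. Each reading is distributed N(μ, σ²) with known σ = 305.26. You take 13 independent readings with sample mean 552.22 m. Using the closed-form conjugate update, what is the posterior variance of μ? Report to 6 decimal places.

For Normal data with known variance σ², a Normal(μ₀, σ₀²) prior on μ is conjugate. Posterior precision = 1/σ₀² + n/σ²; posterior mean is the precision-weighted average of μ₀ and x̄.
σ₀² = 410.40² = 168428.16, σ² = 305.26² = 93183.6676; σ² + n·σ₀² = 93183.6676 + 13·168428.16 = 2282749.7476.
Posterior precision = 1/σ₀² + n/σ² = 1/168428.16 + 13/93183.6676 = (σ² + n·σ₀²)/(σ₀²σ²) = 2282749.7476/(168428.16·93183.6676); posterior variance σₙ² = σ₀²σ²/(σ² + n·σ₀²) = 168428.16·93183.6676/2282749.7476 = 6875.371990.

6875.371990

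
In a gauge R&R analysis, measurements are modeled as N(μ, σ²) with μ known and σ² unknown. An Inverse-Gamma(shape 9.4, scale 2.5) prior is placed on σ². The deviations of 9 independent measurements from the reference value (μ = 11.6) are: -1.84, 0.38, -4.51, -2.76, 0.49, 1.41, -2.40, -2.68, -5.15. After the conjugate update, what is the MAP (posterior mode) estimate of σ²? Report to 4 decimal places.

With known mean μ and an Inverse-Gamma(α, β) prior on σ², the Normal likelihood is conjugate: posterior is Inv-Gamma(α + n/2, β + Σ(xᵢ−μ)²/2).
Σ(xᵢ−μ)² = (-1.84)² + (0.38)² + (-4.51)² + (-2.76)² + (0.49)² + (1.41)² + (-2.40)² + (-2.68)² + (-5.15)² = 73.1808.
Posterior: Inv-Gamma(9.4 + 9/2, 2.5 + 73.1808/2) = Inv-Gamma(13.90, 39.09040).
Mode = β/(α+1) = 39.09040/14.90 = 2.6235.

2.6235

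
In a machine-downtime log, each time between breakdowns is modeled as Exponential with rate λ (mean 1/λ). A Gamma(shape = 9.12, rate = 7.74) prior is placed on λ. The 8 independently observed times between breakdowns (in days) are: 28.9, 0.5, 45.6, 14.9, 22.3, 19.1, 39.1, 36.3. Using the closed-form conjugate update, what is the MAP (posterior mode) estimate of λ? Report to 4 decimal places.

With a Gamma(shape α, rate β) prior on the exponential rate λ, the posterior after n observations with total T = Σxᵢ is Gamma(α+n, β+T).
Sum of observations T = 206.7 days; n = 8.
Posterior: Gamma(9.12+8, 7.74+206.7) = Gamma(17.12, 214.44).
Mode = (α−1)/β = 0.0752.

0.0752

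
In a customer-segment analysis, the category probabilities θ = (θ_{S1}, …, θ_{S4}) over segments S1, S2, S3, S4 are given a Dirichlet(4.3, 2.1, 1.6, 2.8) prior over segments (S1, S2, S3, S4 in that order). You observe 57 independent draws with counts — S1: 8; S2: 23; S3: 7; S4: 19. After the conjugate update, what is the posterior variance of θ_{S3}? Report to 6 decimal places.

0.001610

The Dirichlet prior is conjugate to the Multinomial likelihood: each posterior αⱼ = prior αⱼ + observed count nⱼ.
Posterior concentration: (12.3, 25.1, 8.6, 21.8), total = 67.8.
Var[θ_j] = α_j(Σα−α_j)/((Σα)²(Σα+1)) = 8.6·59.2/(67.8²·68.8) = 0.001610.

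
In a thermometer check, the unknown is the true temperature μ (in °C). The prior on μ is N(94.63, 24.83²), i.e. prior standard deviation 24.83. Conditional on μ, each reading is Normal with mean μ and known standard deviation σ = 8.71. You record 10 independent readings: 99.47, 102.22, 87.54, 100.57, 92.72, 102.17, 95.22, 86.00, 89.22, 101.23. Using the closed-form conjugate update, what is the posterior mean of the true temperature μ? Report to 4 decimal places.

95.6238

For Normal data with known variance σ², a Normal(μ₀, σ₀²) prior on μ is conjugate. Posterior precision = 1/σ₀² + n/σ²; posterior mean is the precision-weighted average of μ₀ and x̄.
Σxᵢ = 99.47 + 102.22 + 87.54 + 100.57 + 92.72 + 102.17 + 95.22 + 86.00 + 89.22 + 101.23 = 956.36, so n·x̄ = 956.36.
σ₀² = 24.83² = 616.5289, σ² = 8.71² = 75.8641; σ² + n·σ₀² = 75.8641 + 10·616.5289 = 6241.1531.
Posterior mean = (μ₀/σ₀² + n·x̄/σ²)/(1/σ₀² + n/σ²) = (σ²·μ₀ + σ₀²·n·x̄)/(σ² + n·σ₀²) = (75.8641·94.63 + 616.5289·956.36)/6241.1531 = 596802.598587/6241.1531 = 95.6238.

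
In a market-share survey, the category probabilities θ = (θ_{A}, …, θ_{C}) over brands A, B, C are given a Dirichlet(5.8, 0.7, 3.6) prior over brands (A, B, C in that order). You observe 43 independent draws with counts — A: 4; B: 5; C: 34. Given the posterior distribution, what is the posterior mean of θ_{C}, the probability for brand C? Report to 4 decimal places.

The Dirichlet prior is conjugate to the Multinomial likelihood: each posterior αⱼ = prior αⱼ + observed count nⱼ.
Posterior concentration: (9.8, 5.7, 37.6), total = 53.1.
E[θ_{C}|data] = α_{C}/Σα = 37.6/53.1 = 0.7081.

0.7081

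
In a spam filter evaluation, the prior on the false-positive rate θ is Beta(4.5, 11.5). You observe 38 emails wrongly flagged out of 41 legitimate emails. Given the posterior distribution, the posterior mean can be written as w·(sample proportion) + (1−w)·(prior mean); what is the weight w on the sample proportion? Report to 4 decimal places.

The Beta prior is conjugate to a Binomial/Bernoulli likelihood; the update adds successes to α and failures to β.
Posterior mean = (α₀+k)/(α₀+β₀+n) = [n/(α₀+β₀+n)]·(k/n) + [(α₀+β₀)/(α₀+β₀+n)]·α₀/(α₀+β₀), so only n and the prior enter the weight.
The weight on the data is w = n/(α₀+β₀+n) = 41/(4.5+11.5+41) = 41/57.0 = 0.7193.

0.7193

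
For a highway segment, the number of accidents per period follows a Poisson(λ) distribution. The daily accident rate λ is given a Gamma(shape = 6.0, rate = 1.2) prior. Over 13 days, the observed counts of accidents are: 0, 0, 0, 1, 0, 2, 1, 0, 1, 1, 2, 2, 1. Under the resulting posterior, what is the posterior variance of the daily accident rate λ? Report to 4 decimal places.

0.0843

With a Gamma(shape α, rate β) prior, the Poisson likelihood is conjugate: the posterior is Gamma(α + ΣXᵢ, β + n).
Sum of counts S = 11 over n = 13 days.
Posterior: Gamma(α+S, β+n) = Gamma(6.0+11, 1.2+13) = Gamma(17.0, 14.2).
Var = α/β² = 17.0/14.2² = 0.0843.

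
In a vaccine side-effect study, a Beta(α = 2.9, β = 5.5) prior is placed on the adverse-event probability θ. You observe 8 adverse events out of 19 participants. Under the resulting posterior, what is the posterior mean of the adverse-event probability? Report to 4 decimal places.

0.3978

The Beta prior is conjugate to a Binomial/Bernoulli likelihood; the update adds successes to α and failures to β.
Posterior: Beta(α+k, β+n−k) = Beta(2.9+8, 5.5+11) = Beta(10.9, 16.5).
Posterior mean = α/(α+β) = 10.9/27.4 = 0.3978.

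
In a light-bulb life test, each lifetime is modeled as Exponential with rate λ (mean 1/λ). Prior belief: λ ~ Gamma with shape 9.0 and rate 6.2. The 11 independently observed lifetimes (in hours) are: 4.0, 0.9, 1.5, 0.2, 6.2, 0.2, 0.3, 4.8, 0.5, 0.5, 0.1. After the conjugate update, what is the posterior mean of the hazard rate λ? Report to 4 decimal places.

With a Gamma(shape α, rate β) prior on the exponential rate λ, the posterior after n observations with total T = Σxᵢ is Gamma(α+n, β+T).
Sum of observations T = 19.2 hours; n = 11.
Posterior: Gamma(9.0+11, 6.2+19.2) = Gamma(20.0, 25.4).
Posterior mean of λ = α/β = 20.0/25.4 = 0.7874.

0.7874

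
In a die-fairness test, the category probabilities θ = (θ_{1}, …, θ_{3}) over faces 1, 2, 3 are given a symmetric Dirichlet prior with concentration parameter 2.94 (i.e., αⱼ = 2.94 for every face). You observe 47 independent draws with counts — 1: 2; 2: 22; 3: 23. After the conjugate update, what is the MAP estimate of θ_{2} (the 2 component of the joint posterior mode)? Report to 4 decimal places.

0.4532

The Dirichlet prior is conjugate to the Multinomial likelihood: each posterior αⱼ = prior αⱼ + observed count nⱼ.
Posterior concentration: (4.94, 24.94, 25.94), total = 55.82.
Joint mode component: (α_{2}−1)/(Σα−K) = 23.94/52.82 = 0.4532.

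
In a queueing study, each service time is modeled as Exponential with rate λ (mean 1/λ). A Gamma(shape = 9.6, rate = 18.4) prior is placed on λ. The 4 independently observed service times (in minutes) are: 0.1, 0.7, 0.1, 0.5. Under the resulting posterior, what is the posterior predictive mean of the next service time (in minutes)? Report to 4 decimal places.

With a Gamma(shape α, rate β) prior on the exponential rate λ, the posterior after n observations with total T = Σxᵢ is Gamma(α+n, β+T).
Sum of observations T = 1.4 minutes; n = 4.
Posterior: Gamma(9.6+4, 18.4+1.4) = Gamma(13.6, 19.8).
The predictive distribution for the next observation is Lomax; its mean is β/(α−1) = 19.8/12.6 = 1.5714.

1.5714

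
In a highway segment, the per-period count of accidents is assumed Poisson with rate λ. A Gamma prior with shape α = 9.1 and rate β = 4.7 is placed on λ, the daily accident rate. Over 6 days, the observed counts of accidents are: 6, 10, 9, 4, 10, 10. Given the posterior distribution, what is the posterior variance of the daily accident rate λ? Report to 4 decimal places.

With a Gamma(shape α, rate β) prior, the Poisson likelihood is conjugate: the posterior is Gamma(α + ΣXᵢ, β + n).
Sum of counts S = 49 over n = 6 days.
Posterior: Gamma(α+S, β+n) = Gamma(9.1+49, 4.7+6) = Gamma(58.1, 10.7).
Var = α/β² = 58.1/10.7² = 0.5075.

0.5075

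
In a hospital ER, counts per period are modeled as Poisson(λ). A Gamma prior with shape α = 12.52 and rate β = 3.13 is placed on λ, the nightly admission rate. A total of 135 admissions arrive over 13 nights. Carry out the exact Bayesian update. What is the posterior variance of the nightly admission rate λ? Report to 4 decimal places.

0.5670

With a Gamma(shape α, rate β) prior, the Poisson likelihood is conjugate: the posterior is Gamma(α + ΣXᵢ, β + n).
Posterior: Gamma(α+S, β+n) = Gamma(12.52+135, 3.13+13) = Gamma(147.52, 16.13).
Var = α/β² = 147.52/16.13² = 0.5670.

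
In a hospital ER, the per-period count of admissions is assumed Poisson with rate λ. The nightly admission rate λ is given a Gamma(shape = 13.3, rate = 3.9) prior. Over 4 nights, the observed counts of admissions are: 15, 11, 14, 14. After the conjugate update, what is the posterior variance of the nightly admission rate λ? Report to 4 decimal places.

With a Gamma(shape α, rate β) prior, the Poisson likelihood is conjugate: the posterior is Gamma(α + ΣXᵢ, β + n).
Sum of counts S = 54 over n = 4 nights.
Posterior: Gamma(α+S, β+n) = Gamma(13.3+54, 3.9+4) = Gamma(67.3, 7.9).
Var = α/β² = 67.3/7.9² = 1.0784.

1.0784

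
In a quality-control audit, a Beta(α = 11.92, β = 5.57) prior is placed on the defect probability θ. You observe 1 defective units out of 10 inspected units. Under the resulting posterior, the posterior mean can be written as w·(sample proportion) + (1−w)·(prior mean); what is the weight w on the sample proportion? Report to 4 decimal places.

0.3638

The Beta prior is conjugate to a Binomial/Bernoulli likelihood; the update adds successes to α and failures to β.
Posterior mean = (α₀+k)/(α₀+β₀+n) = [n/(α₀+β₀+n)]·(k/n) + [(α₀+β₀)/(α₀+β₀+n)]·α₀/(α₀+β₀), so only n and the prior enter the weight.
The weight on the data is w = n/(α₀+β₀+n) = 10/(11.92+5.57+10) = 10/27.49 = 0.3638.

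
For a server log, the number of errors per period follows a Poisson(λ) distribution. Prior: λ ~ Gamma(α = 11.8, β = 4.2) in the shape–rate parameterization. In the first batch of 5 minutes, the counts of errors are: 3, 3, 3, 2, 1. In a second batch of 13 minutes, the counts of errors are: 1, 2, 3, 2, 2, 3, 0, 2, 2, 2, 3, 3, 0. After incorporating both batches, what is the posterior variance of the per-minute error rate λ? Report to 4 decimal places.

0.0990

With a Gamma(shape α, rate β) prior, the Poisson likelihood is conjugate: the posterior is Gamma(α + ΣXᵢ, β + n).
Batch 1: sum of counts S = 12 over n = 5 minutes.
After batch 1: Gamma(α+S, β+n) = Gamma(11.8+12, 4.2+5) = Gamma(23.8, 9.2).
Batch 2: sum of counts S = 25 over n = 13 minutes.
After batch 2: Gamma(α+S, β+n) = Gamma(23.8+25, 9.2+13) = Gamma(48.8, 22.2).
Var = α/β² = 48.8/22.2² = 0.0990.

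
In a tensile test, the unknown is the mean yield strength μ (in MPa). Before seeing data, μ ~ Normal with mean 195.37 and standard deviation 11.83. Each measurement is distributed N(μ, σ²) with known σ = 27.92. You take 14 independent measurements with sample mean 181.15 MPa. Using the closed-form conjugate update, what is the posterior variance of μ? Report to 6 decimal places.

39.832563

For Normal data with known variance σ², a Normal(μ₀, σ₀²) prior on μ is conjugate. Posterior precision = 1/σ₀² + n/σ²; posterior mean is the precision-weighted average of μ₀ and x̄.
σ₀² = 11.83² = 139.9489, σ² = 27.92² = 779.5264; σ² + n·σ₀² = 779.5264 + 14·139.9489 = 2738.811.
Posterior precision = 1/σ₀² + n/σ² = 1/139.9489 + 14/779.5264 = (σ² + n·σ₀²)/(σ₀²σ²) = 2738.811/(139.9489·779.5264); posterior variance σₙ² = σ₀²σ²/(σ² + n·σ₀²) = 139.9489·779.5264/2738.811 = 39.832563.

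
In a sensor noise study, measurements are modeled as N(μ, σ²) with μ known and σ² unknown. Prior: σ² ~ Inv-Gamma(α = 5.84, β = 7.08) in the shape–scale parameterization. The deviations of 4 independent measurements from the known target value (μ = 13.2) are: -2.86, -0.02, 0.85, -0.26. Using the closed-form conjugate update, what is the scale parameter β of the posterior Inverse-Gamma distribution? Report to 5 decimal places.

11.56505

With known mean μ and an Inverse-Gamma(α, β) prior on σ², the Normal likelihood is conjugate: posterior is Inv-Gamma(α + n/2, β + Σ(xᵢ−μ)²/2).
Σ(xᵢ−μ)² = (-2.86)² + (-0.02)² + (0.85)² + (-0.26)² = 8.9701.
Posterior: Inv-Gamma(5.84 + 4/2, 7.08 + 8.9701/2) = Inv-Gamma(7.84, 11.56505).
Posterior β = 11.56505.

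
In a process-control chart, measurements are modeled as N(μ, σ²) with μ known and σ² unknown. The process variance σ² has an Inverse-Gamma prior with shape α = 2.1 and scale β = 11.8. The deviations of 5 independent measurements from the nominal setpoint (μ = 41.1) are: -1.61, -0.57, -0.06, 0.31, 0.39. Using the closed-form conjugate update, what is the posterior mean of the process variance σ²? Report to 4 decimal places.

3.7179

With known mean μ and an Inverse-Gamma(α, β) prior on σ², the Normal likelihood is conjugate: posterior is Inv-Gamma(α + n/2, β + Σ(xᵢ−μ)²/2).
Σ(xᵢ−μ)² = (-1.61)² + (-0.57)² + (-0.06)² + (0.31)² + (0.39)² = 3.1688.
Posterior: Inv-Gamma(2.1 + 5/2, 11.8 + 3.1688/2) = Inv-Gamma(4.60, 13.38440).
E[σ²|data] = β/(α−1) = 13.38440/3.60 = 3.7179.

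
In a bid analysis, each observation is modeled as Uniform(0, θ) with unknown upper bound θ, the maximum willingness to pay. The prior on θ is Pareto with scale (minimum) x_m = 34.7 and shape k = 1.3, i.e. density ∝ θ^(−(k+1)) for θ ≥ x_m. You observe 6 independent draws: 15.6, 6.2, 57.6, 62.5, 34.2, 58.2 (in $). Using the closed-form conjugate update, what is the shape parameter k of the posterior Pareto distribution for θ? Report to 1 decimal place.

7.3

A Pareto(scale x_m, shape k) prior on the upper bound θ of Uniform(0, θ) is conjugate: posterior is Pareto(max(x_m, max xᵢ), k + n).
Sample maximum = 62.5; prior scale x_m = 34.7 → posterior scale = max = 62.5.
Posterior shape = 1.3 + 6 = 7.3.
Posterior shape k = 7.3.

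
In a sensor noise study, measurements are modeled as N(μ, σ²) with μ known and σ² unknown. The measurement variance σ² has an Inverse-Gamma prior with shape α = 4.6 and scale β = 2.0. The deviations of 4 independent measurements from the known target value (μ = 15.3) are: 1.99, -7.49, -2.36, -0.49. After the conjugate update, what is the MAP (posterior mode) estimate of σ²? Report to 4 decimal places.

With known mean μ and an Inverse-Gamma(α, β) prior on σ², the Normal likelihood is conjugate: posterior is Inv-Gamma(α + n/2, β + Σ(xᵢ−μ)²/2).
Σ(xᵢ−μ)² = (1.99)² + (-7.49)² + (-2.36)² + (-0.49)² = 65.8699.
Posterior: Inv-Gamma(4.6 + 4/2, 2.0 + 65.8699/2) = Inv-Gamma(6.60, 34.93495).
Mode = β/(α+1) = 34.93495/7.60 = 4.5967.

4.5967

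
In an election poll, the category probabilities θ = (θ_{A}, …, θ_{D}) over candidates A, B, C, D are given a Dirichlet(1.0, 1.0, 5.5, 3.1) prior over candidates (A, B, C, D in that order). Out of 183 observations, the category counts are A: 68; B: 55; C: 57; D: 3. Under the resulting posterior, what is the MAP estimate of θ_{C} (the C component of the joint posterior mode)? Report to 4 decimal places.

0.3244

The Dirichlet prior is conjugate to the Multinomial likelihood: each posterior αⱼ = prior αⱼ + observed count nⱼ.
Posterior concentration: (69.0, 56.0, 62.5, 6.1), total = 193.6.
Joint mode component: (α_{C}−1)/(Σα−K) = 61.5/189.6 = 0.3244.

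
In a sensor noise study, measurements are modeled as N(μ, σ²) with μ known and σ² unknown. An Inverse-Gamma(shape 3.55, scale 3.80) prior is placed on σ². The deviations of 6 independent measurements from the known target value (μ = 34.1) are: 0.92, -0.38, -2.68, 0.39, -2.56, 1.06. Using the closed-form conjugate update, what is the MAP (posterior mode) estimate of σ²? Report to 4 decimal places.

1.5631

With known mean μ and an Inverse-Gamma(α, β) prior on σ², the Normal likelihood is conjugate: posterior is Inv-Gamma(α + n/2, β + Σ(xᵢ−μ)²/2).
Σ(xᵢ−μ)² = (0.92)² + (-0.38)² + (-2.68)² + (0.39)² + (-2.56)² + (1.06)² = 16.0025.
Posterior: Inv-Gamma(3.55 + 6/2, 3.80 + 16.0025/2) = Inv-Gamma(6.55, 11.80125).
Mode = β/(α+1) = 11.80125/7.55 = 1.5631.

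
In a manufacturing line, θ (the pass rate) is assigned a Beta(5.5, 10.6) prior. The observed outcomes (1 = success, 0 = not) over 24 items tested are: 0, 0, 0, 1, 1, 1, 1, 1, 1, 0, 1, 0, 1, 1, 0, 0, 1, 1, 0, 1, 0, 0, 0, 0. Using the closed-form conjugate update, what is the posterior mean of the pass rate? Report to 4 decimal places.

0.4364

The Beta prior is conjugate to a Binomial/Bernoulli likelihood; the update adds successes to α and failures to β.
Posterior: Beta(α+k, β+n−k) = Beta(5.5+12, 10.6+12) = Beta(17.5, 22.6).
Posterior mean = α/(α+β) = 17.5/40.1 = 0.4364.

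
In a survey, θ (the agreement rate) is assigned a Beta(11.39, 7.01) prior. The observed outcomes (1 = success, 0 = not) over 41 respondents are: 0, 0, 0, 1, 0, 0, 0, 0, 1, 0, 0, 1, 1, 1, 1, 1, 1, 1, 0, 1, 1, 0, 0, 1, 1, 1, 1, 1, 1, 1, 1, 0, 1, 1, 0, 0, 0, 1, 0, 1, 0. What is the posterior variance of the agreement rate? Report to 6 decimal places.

The Beta prior is conjugate to a Binomial/Bernoulli likelihood; the update adds successes to α and failures to β.
Posterior: Beta(α+k, β+n−k) = Beta(11.39+23, 7.01+18) = Beta(34.39, 25.01).
Var = αβ/((α+β)²(α+β+1)) = 34.39·25.01/(59.40²·60.40) = 0.004036.

0.004036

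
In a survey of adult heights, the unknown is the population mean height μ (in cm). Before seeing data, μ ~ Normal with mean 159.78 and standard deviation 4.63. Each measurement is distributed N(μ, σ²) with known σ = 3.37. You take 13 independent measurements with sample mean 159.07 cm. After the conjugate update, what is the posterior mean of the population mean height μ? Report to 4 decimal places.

159.0978

For Normal data with known variance σ², a Normal(μ₀, σ₀²) prior on μ is conjugate. Posterior precision = 1/σ₀² + n/σ²; posterior mean is the precision-weighted average of μ₀ and x̄.
n·x̄ = 13·159.07 = 2067.91.
σ₀² = 4.63² = 21.4369, σ² = 3.37² = 11.3569; σ² + n·σ₀² = 11.3569 + 13·21.4369 = 290.0366.
Posterior mean = (μ₀/σ₀² + n·x̄/σ²)/(1/σ₀² + n/σ²) = (σ²·μ₀ + σ₀²·n·x̄)/(σ² + n·σ₀²) = (11.3569·159.78 + 21.4369·2067.91)/290.0366 = 46144.185361/290.0366 = 159.0978.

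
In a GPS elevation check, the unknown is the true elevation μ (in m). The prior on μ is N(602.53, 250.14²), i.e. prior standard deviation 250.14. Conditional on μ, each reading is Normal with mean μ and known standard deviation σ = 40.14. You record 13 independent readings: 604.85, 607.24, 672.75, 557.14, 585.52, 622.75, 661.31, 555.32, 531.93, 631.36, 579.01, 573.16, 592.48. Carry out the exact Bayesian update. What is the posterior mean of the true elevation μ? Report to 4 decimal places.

For Normal data with known variance σ², a Normal(μ₀, σ₀²) prior on μ is conjugate. Posterior precision = 1/σ₀² + n/σ²; posterior mean is the precision-weighted average of μ₀ and x̄.
Σxᵢ = 604.85 + 607.24 + 672.75 + 557.14 + 585.52 + 622.75 + 661.31 + 555.32 + 531.93 + 631.36 + 579.01 + 573.16 + 592.48 = 7774.82, so n·x̄ = 7774.82.
σ₀² = 250.14² = 62570.0196, σ² = 40.14² = 1611.2196; σ² + n·σ₀² = 1611.2196 + 13·62570.0196 = 815021.4744.
Posterior mean = (μ₀/σ₀² + n·x̄/σ²)/(1/σ₀² + n/σ²) = (σ²·μ₀ + σ₀²·n·x̄)/(σ² + n·σ₀²) = (1611.2196·602.53 + 62570.0196·7774.82)/815021.4744 = 487441447.93206/815021.4744 = 598.0719.

598.0719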